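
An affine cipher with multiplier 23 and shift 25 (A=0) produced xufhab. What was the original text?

The inverse of 23 mod 26 is 17, since 23·17=391≡1. Apply D(y)=17·(y−25) mod 26:
x(23): 17·(23−25)=-34≡18 → s
u(20): 17·(20−25)=-85≡19 → t
f(5): 17·(5−25)=-340≡24 → y
h(7): 17·(7−25)=-306≡6 → g
a(0): 17·(0−25)=-425≡17 → r
b(1): 17·(1−25)=-408≡8 → i

stygri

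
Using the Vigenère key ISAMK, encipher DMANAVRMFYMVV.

Repeat the key across the message: ISAMKISAMKISA
D(3)+I(8): 11 → L
M(12)+S(18): 30≡4 → E
A(0)+A(0): 0 → A
N(13)+M(12): 25 → Z
A(0)+K(10): 10 → K
V(21)+I(8): 29≡3 → D
R(17)+S(18): 35≡9 → J
M(12)+A(0): 12 → M
F(5)+M(12): 17 → R
Y(24)+K(10): 34≡8 → I
M(12)+I(8): 20 → U
V(21)+S(18): 39≡13 → N
V(21)+A(0): 21 → V

LEAZKDJMRIUNV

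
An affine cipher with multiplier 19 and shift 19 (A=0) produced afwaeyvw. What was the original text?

zchzrdwh

The inverse of 19 mod 26 is 11, since 19·11=209≡1. Apply D(y)=11·(y−19) mod 26:
a(0): 11·(0−19)=-209≡25 → z
f(5): 11·(5−19)=-154≡2 → c
w(22): 11·(22−19)=33≡7 → h
a(0): 11·(0−19)=-209≡25 → z
e(4): 11·(4−19)=-165≡17 → r
y(24): 11·(24−19)=55≡3 → d
v(21): 11·(21−19)=22 → w
w(22): 11·(22−19)=33≡7 → h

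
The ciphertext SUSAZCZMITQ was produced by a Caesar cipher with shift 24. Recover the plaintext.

UWUCBEBOKVS

S(18): 18−24=-6≡20 → U
U(20): 20−24=-4≡22 → W
S(18): 18−24=-6≡20 → U
A(0): 0−24=-24≡2 → C
Z(25): 25−24=1 → B
C(2): 2−24=-22≡4 → E
Z(25): 25−24=1 → B
M(12): 12−24=-12≡14 → O
I(8): 8−24=-16≡10 → K
T(19): 19−24=-5≡21 → V
Q(16): 16−24=-8≡18 → S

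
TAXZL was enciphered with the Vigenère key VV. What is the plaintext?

Repeat the key across the ciphertext: VVVVV
T(19)−V(21): -2≡24 → Y
A(0)−V(21): -21≡5 → F
X(23)−V(21): 2 → C
Z(25)−V(21): 4 → E
L(11)−V(21): -10≡16 → Q

YFCEQ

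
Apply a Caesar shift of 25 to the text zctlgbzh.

ybskfayg

z(25): 25+25=50≡24 → y
c(2): 2+25=27≡1 → b
t(19): 19+25=44≡18 → s
l(11): 11+25=36≡10 → k
g(6): 6+25=31≡5 → f
b(1): 1+25=26≡0 → a
z(25): 25+25=50≡24 → y
h(7): 7+25=32≡6 → g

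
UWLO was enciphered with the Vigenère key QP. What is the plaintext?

Repeat the key across the ciphertext: QPQP
U(20)−Q(16): 4 → E
W(22)−P(15): 7 → H
L(11)−Q(16): -5≡21 → V
O(14)−P(15): -1≡25 → Z

EHVZ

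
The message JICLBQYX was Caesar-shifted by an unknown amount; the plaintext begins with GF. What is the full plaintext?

GFZIYNVU

From the crib: J(9)−G(6)=3, so the shift is 3.
Subtract 3 from each ciphertext letter:
J(9): 9−3=6 → G
I(8): 8−3=5 → F
C(2): 2−3=-1≡25 → Z
L(11): 11−3=8 → I
B(1): 1−3=-2≡24 → Y
Q(16): 16−3=13 → N
Y(24): 24−3=21 → V
X(23): 23−3=20 → U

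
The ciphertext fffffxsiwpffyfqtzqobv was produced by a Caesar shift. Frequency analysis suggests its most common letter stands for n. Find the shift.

The most frequent ciphertext letter is f (appears 8 times).
f is position 5; n is position 13.
Shift = -8≡18.

18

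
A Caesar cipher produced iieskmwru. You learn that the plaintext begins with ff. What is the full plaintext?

ffbphjtor

From the crib: i(8)−f(5)=3, so the shift is 3.
Subtract 3 from each ciphertext letter:
i(8): 8−3=5 → f
i(8): 8−3=5 → f
e(4): 4−3=1 → b
s(18): 18−3=15 → p
k(10): 10−3=7 → h
m(12): 12−3=9 → j
w(22): 22−3=19 → t
r(17): 17−3=14 → o
u(20): 20−3=17 → r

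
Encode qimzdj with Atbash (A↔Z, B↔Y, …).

jrnawq

q(16) → j(9)
i(8) → r(17)
m(12) → n(13)
z(25) → a(0)
d(3) → w(22)
j(9) → q(16)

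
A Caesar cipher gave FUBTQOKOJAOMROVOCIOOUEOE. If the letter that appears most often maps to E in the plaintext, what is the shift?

10

The most frequent ciphertext letter is O (appears 8 times).
O is position 14; E is position 4.
Shift = 10.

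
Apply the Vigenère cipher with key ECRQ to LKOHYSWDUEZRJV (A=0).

Repeat the key across the message: ECRQECRQECRQEC
L(11)+E(4): 15 → P
K(10)+C(2): 12 → M
O(14)+R(17): 31≡5 → F
H(7)+Q(16): 23 → X
Y(24)+E(4): 28≡2 → C
S(18)+C(2): 20 → U
W(22)+R(17): 39≡13 → N
D(3)+Q(16): 19 → T
U(20)+E(4): 24 → Y
E(4)+C(2): 6 → G
Z(25)+R(17): 42≡16 → Q
R(17)+Q(16): 33≡7 → H
J(9)+E(4): 13 → N
V(21)+C(2): 23 → X

PMFXCUNTYGQHNX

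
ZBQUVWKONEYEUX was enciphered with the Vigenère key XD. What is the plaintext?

Repeat the key across the ciphertext: XDXDXDXDXDXDXD
Z(25)−X(23): 2 → C
B(1)−D(3): -2≡24 → Y
Q(16)−X(23): -7≡19 → T
U(20)−D(3): 17 → R
V(21)−X(23): -2≡24 → Y
W(22)−D(3): 19 → T
K(10)−X(23): -13≡13 → N
O(14)−D(3): 11 → L
N(13)−X(23): -10≡16 → Q
E(4)−D(3): 1 → B
Y(24)−X(23): 1 → B
E(4)−D(3): 1 → B
U(20)−X(23): -3≡23 → X
X(23)−D(3): 20 → U

CYTRYTNLQBBBXU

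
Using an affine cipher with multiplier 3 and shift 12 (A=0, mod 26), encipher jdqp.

j(9): 3·9+12=39≡13 → n
d(3): 3·3+12=21 → v
q(16): 3·16+12=60≡8 → i
p(15): 3·15+12=57≡5 → f

nvif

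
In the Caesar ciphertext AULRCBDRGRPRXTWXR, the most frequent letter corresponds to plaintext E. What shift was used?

The most frequent ciphertext letter is R (appears 5 times).
R is position 17; E is position 4.
Shift = 13.

13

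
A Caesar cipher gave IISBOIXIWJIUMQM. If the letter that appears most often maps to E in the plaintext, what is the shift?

The most frequent ciphertext letter is I (appears 5 times).
I is position 8; E is position 4.
Shift = 4.

4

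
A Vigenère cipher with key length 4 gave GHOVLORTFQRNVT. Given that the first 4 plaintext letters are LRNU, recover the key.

VQBB

Subtract each crib letter from the matching ciphertext letter (mod 26):
G(6)−L(11)=-5≡21 → V
H(7)−R(17)=-10≡16 → Q
O(14)−N(13)=1 → B
V(21)−U(20)=1 → B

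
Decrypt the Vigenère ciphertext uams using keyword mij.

Repeat the key across the ciphertext: mijm
u(20)−m(12): 8 → i
a(0)−i(8): -8≡18 → s
m(12)−j(9): 3 → d
s(18)−m(12): 6 → g

isdg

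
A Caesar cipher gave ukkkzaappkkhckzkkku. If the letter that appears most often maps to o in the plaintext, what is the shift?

The most frequent ciphertext letter is k (appears 9 times).
k is position 10; o is position 14.
Shift = -4≡22.

22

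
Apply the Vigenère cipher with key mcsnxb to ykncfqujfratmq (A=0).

kmfpcrglxexuys

Repeat the key across the message: mcsnxbmcsnxbmc
y(24)+m(12): 36≡10 → k
k(10)+c(2): 12 → m
n(13)+s(18): 31≡5 → f
c(2)+n(13): 15 → p
f(5)+x(23): 28≡2 → c
q(16)+b(1): 17 → r
u(20)+m(12): 32≡6 → g
j(9)+c(2): 11 → l
f(5)+s(18): 23 → x
r(17)+n(13): 30≡4 → e
a(0)+x(23): 23 → x
t(19)+b(1): 20 → u
m(12)+m(12): 24 → y
q(16)+c(2): 18 → s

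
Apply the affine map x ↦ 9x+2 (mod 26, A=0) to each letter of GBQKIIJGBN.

ELQOWWFELP

G(6): 9·6+2=56≡4 → E
B(1): 9·1+2=11 → L
Q(16): 9·16+2=146≡16 → Q
K(10): 9·10+2=92≡14 → O
I(8): 9·8+2=74≡22 → W
I(8): 9·8+2=74≡22 → W
J(9): 9·9+2=83≡5 → F
G(6): 9·6+2=56≡4 → E
B(1): 9·1+2=11 → L
N(13): 9·13+2=119≡15 → P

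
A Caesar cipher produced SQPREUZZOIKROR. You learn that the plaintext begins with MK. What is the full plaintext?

From the crib: S(18)−M(12)=6, so the shift is 6.
Subtract 6 from each ciphertext letter:
S(18): 18−6=12 → M
Q(16): 16−6=10 → K
P(15): 15−6=9 → J
R(17): 17−6=11 → L
E(4): 4−6=-2≡24 → Y
U(20): 20−6=14 → O
Z(25): 25−6=19 → T
Z(25): 25−6=19 → T
O(14): 14−6=8 → I
I(8): 8−6=2 → C
K(10): 10−6=4 → E
R(17): 17−6=11 → L
O(14): 14−6=8 → I
R(17): 17−6=11 → L

MKJLYOTTICELIL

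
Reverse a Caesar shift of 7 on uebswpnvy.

nxulpigor

u(20): 20−7=13 → n
e(4): 4−7=-3≡23 → x
b(1): 1−7=-6≡20 → u
s(18): 18−7=11 → l
w(22): 22−7=15 → p
p(15): 15−7=8 → i
n(13): 13−7=6 → g
v(21): 21−7=14 → o
y(24): 24−7=17 → r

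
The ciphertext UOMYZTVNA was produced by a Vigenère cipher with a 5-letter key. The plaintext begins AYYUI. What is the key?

Subtract each crib letter from the matching ciphertext letter (mod 26):
U(20)−A(0)=20 → U
O(14)−Y(24)=-10≡16 → Q
M(12)−Y(24)=-12≡14 → O
Y(24)−U(20)=4 → E
Z(25)−I(8)=17 → R

UQOER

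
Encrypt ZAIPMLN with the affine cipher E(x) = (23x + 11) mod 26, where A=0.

Z(25): 23·25+11=586≡14 → O
A(0): 23·0+11=11 → L
I(8): 23·8+11=195≡13 → N
P(15): 23·15+11=356≡18 → S
M(12): 23·12+11=287≡1 → B
L(11): 23·11+11=264≡4 → E
N(13): 23·13+11=310≡24 → Y

OLNSBEY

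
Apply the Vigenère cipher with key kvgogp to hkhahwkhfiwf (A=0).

Repeat the key across the message: kvgogpkvgogp
h(7)+k(10): 17 → r
k(10)+v(21): 31≡5 → f
h(7)+g(6): 13 → n
a(0)+o(14): 14 → o
h(7)+g(6): 13 → n
w(22)+p(15): 37≡11 → l
k(10)+k(10): 20 → u
h(7)+v(21): 28≡2 → c
f(5)+g(6): 11 → l
i(8)+o(14): 22 → w
w(22)+g(6): 28≡2 → c
f(5)+p(15): 20 → u

rfnonluclwcu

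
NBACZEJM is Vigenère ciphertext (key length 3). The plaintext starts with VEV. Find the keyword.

Subtract each crib letter from the matching ciphertext letter (mod 26):
N(13)−V(21)=-8≡18 → S
B(1)−E(4)=-3≡23 → X
A(0)−V(21)=-21≡5 → F

SXF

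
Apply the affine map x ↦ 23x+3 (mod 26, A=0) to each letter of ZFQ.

Z(25): 23·25+3=578≡6 → G
F(5): 23·5+3=118≡14 → O
Q(16): 23·16+3=371≡7 → H

GOH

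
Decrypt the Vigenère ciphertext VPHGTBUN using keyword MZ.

Repeat the key across the ciphertext: MZMZMZMZ
V(21)−M(12): 9 → J
P(15)−Z(25): -10≡16 → Q
H(7)−M(12): -5≡21 → V
G(6)−Z(25): -19≡7 → H
T(19)−M(12): 7 → H
B(1)−Z(25): -24≡2 → C
U(20)−M(12): 8 → I
N(13)−Z(25): -12≡14 → O

JQVHHCIO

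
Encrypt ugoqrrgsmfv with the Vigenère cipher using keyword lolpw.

Repeat the key across the message: lolpwlolpwl
u(20)+l(11): 31≡5 → f
g(6)+o(14): 20 → u
o(14)+l(11): 25 → z
q(16)+p(15): 31≡5 → f
r(17)+w(22): 39≡13 → n
r(17)+l(11): 28≡2 → c
g(6)+o(14): 20 → u
s(18)+l(11): 29≡3 → d
m(12)+p(15): 27≡1 → b
f(5)+w(22): 27≡1 → b
v(21)+l(11): 32≡6 → g

fuzfncudbbg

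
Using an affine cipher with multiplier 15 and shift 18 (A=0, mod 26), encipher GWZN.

EKDF

G(6): 15·6+18=108≡4 → E
W(22): 15·22+18=348≡10 → K
Z(25): 15·25+18=393≡3 → D
N(13): 15·13+18=213≡5 → F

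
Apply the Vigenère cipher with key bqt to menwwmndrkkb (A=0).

nugxmfotklau

Repeat the key across the message: bqtbqtbqtbqt
m(12)+b(1): 13 → n
e(4)+q(16): 20 → u
n(13)+t(19): 32≡6 → g
w(22)+b(1): 23 → x
w(22)+q(16): 38≡12 → m
m(12)+t(19): 31≡5 → f
n(13)+b(1): 14 → o
d(3)+q(16): 19 → t
r(17)+t(19): 36≡10 → k
k(10)+b(1): 11 → l
k(10)+q(16): 26≡0 → a
b(1)+t(19): 20 → u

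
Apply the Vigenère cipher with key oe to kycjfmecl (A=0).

Repeat the key across the message: oeoeoeoeo
k(10)+o(14): 24 → y
y(24)+e(4): 28≡2 → c
c(2)+o(14): 16 → q
j(9)+e(4): 13 → n
f(5)+o(14): 19 → t
m(12)+e(4): 16 → q
e(4)+o(14): 18 → s
c(2)+e(4): 6 → g
l(11)+o(14): 25 → z

ycqntqsgz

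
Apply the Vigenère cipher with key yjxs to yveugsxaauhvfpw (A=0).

webmebusydendyt

Repeat the key across the message: yjxsyjxsyjxsyjx
y(24)+y(24): 48≡22 → w
v(21)+j(9): 30≡4 → e
e(4)+x(23): 27≡1 → b
u(20)+s(18): 38≡12 → m
g(6)+y(24): 30≡4 → e
s(18)+j(9): 27≡1 → b
x(23)+x(23): 46≡20 → u
a(0)+s(18): 18 → s
a(0)+y(24): 24 → y
u(20)+j(9): 29≡3 → d
h(7)+x(23): 30≡4 → e
v(21)+s(18): 39≡13 → n
f(5)+y(24): 29≡3 → d
p(15)+j(9): 24 → y
w(22)+x(23): 45≡19 → t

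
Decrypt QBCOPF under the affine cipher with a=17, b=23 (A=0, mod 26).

The inverse of 17 mod 26 is 23, since 17·23=391≡1. Apply D(y)=23·(y−23) mod 26:
Q(16): 23·(16−23)=-161≡21 → V
B(1): 23·(1−23)=-506≡14 → O
C(2): 23·(2−23)=-483≡11 → L
O(14): 23·(14−23)=-207≡1 → B
P(15): 23·(15−23)=-184≡24 → Y
F(5): 23·(5−23)=-414≡2 → C

VOLBYC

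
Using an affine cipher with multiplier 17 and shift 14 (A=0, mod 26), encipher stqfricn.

s(18): 17·18+14=320≡8 → i
t(19): 17·19+14=337≡25 → z
q(16): 17·16+14=286≡0 → a
f(5): 17·5+14=99≡21 → v
r(17): 17·17+14=303≡17 → r
i(8): 17·8+14=150≡20 → u
c(2): 17·2+14=48≡22 → w
n(13): 17·13+14=235≡1 → b

izavruwb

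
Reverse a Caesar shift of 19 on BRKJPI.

IYRQWP

B(1): 1−19=-18≡8 → I
R(17): 17−19=-2≡24 → Y
K(10): 10−19=-9≡17 → R
J(9): 9−19=-10≡16 → Q
P(15): 15−19=-4≡22 → W
I(8): 8−19=-11≡15 → P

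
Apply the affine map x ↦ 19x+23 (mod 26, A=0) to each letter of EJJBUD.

E(4): 19·4+23=99≡21 → V
J(9): 19·9+23=194≡12 → M
J(9): 19·9+23=194≡12 → M
B(1): 19·1+23=42≡16 → Q
U(20): 19·20+23=403≡13 → N
D(3): 19·3+23=80≡2 → C

VMMQNC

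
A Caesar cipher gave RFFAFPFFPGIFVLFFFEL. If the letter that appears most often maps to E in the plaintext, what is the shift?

1

The most frequent ciphertext letter is F (appears 9 times).
F is position 5; E is position 4.
Shift = 1.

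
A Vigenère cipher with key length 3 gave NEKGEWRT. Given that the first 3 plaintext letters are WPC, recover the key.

RPI

Subtract each crib letter from the matching ciphertext letter (mod 26):
N(13)−W(22)=-9≡17 → R
E(4)−P(15)=-11≡15 → P
K(10)−C(2)=8 → I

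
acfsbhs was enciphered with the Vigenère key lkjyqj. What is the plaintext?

pswulyh

Repeat the key across the ciphertext: lkjyqjl
a(0)−l(11): -11≡15 → p
c(2)−k(10): -8≡18 → s
f(5)−j(9): -4≡22 → w
s(18)−y(24): -6≡20 → u
b(1)−q(16): -15≡11 → l
h(7)−j(9): -2≡24 → y
s(18)−l(11): 7 → h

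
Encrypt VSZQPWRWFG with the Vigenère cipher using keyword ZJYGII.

UBXWXEQFDM

Repeat the key across the message: ZJYGIIZJYG
V(21)+Z(25): 46≡20 → U
S(18)+J(9): 27≡1 → B
Z(25)+Y(24): 49≡23 → X
Q(16)+G(6): 22 → W
P(15)+I(8): 23 → X
W(22)+I(8): 30≡4 → E
R(17)+Z(25): 42≡16 → Q
W(22)+J(9): 31≡5 → F
F(5)+Y(24): 29≡3 → D
G(6)+G(6): 12 → M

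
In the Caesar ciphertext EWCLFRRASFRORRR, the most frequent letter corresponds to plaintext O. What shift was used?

3

The most frequent ciphertext letter is R (appears 6 times).
R is position 17; O is position 14.
Shift = 3.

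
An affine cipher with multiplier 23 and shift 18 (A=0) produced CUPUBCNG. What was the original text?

The inverse of 23 mod 26 is 17, since 23·17=391≡1. Apply D(y)=17·(y−18) mod 26:
C(2): 17·(2−18)=-272≡14 → O
U(20): 17·(20−18)=34≡8 → I
P(15): 17·(15−18)=-51≡1 → B
U(20): 17·(20−18)=34≡8 → I
B(1): 17·(1−18)=-289≡23 → X
C(2): 17·(2−18)=-272≡14 → O
N(13): 17·(13−18)=-85≡19 → T
G(6): 17·(6−18)=-204≡4 → E

OIBIXOTE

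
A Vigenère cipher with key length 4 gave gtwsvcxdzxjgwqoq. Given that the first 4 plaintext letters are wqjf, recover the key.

Subtract each crib letter from the matching ciphertext letter (mod 26):
g(6)−w(22)=-16≡10 → k
t(19)−q(16)=3 → d
w(22)−j(9)=13 → n
s(18)−f(5)=13 → n

kdnn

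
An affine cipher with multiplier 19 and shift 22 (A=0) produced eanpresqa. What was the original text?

ksfbxkims

The inverse of 19 mod 26 is 11, since 19·11=209≡1. Apply D(y)=11·(y−22) mod 26:
e(4): 11·(4−22)=-198≡10 → k
a(0): 11·(0−22)=-242≡18 → s
n(13): 11·(13−22)=-99≡5 → f
p(15): 11·(15−22)=-77≡1 → b
r(17): 11·(17−22)=-55≡23 → x
e(4): 11·(4−22)=-198≡10 → k
s(18): 11·(18−22)=-44≡8 → i
q(16): 11·(16−22)=-66≡12 → m
a(0): 11·(0−22)=-242≡18 → s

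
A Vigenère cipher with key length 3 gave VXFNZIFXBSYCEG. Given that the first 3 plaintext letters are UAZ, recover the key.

Subtract each crib letter from the matching ciphertext letter (mod 26):
V(21)−U(20)=1 → B
X(23)−A(0)=23 → X
F(5)−Z(25)=-20≡6 → G

BXG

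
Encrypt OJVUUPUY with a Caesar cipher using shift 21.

JEQPPKPT

O(14): 14+21=35≡9 → J
J(9): 9+21=30≡4 → E
V(21): 21+21=42≡16 → Q
U(20): 20+21=41≡15 → P
U(20): 20+21=41≡15 → P
P(15): 15+21=36≡10 → K
U(20): 20+21=41≡15 → P
Y(24): 24+21=45≡19 → T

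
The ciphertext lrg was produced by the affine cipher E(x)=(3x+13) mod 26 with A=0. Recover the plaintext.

The inverse of 3 mod 26 is 9, since 3·9=27≡1. Apply D(y)=9·(y−13) mod 26:
l(11): 9·(11−13)=-18≡8 → i
r(17): 9·(17−13)=36≡10 → k
g(6): 9·(6−13)=-63≡15 → p

ikp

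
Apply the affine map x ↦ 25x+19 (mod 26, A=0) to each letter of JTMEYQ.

KAHPVD

J(9): 25·9+19=244≡10 → K
T(19): 25·19+19=494≡0 → A
M(12): 25·12+19=319≡7 → H
E(4): 25·4+19=119≡15 → P
Y(24): 25·24+19=619≡21 → V
Q(16): 25·16+19=419≡3 → D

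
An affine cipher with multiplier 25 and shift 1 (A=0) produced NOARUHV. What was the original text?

The inverse of 25 mod 26 is 25, since 25·25=625≡1. Apply D(y)=25·(y−1) mod 26:
N(13): 25·(13−1)=300≡14 → O
O(14): 25·(14−1)=325≡13 → N
A(0): 25·(0−1)=-25≡1 → B
R(17): 25·(17−1)=400≡10 → K
U(20): 25·(20−1)=475≡7 → H
H(7): 25·(7−1)=150≡20 → U
V(21): 25·(21−1)=500≡6 → G

ONBKHUG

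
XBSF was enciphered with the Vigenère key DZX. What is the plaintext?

Repeat the key across the ciphertext: DZXD
X(23)−D(3): 20 → U
B(1)−Z(25): -24≡2 → C
S(18)−X(23): -5≡21 → V
F(5)−D(3): 2 → C

UCVC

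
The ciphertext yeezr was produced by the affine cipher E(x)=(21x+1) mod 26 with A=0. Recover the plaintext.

lppqc

The inverse of 21 mod 26 is 5, since 21·5=105≡1. Apply D(y)=5·(y−1) mod 26:
y(24): 5·(24−1)=115≡11 → l
e(4): 5·(4−1)=15 → p
e(4): 5·(4−1)=15 → p
z(25): 5·(25−1)=120≡16 → q
r(17): 5·(17−1)=80≡2 → c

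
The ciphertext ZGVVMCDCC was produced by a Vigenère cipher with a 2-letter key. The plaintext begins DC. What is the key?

WE

Subtract each crib letter from the matching ciphertext letter (mod 26):
Z(25)−D(3)=22 → W
G(6)−C(2)=4 → E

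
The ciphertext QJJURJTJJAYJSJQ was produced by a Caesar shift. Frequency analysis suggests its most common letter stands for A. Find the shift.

The most frequent ciphertext letter is J (appears 7 times).
J is position 9; A is position 0.
Shift = 9.

9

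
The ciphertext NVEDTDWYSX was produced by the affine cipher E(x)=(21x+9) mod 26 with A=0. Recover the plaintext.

UIBWYWNXTS

The inverse of 21 mod 26 is 5, since 21·5=105≡1. Apply D(y)=5·(y−9) mod 26:
N(13): 5·(13−9)=20 → U
V(21): 5·(21−9)=60≡8 → I
E(4): 5·(4−9)=-25≡1 → B
D(3): 5·(3−9)=-30≡22 → W
T(19): 5·(19−9)=50≡24 → Y
D(3): 5·(3−9)=-30≡22 → W
W(22): 5·(22−9)=65≡13 → N
Y(24): 5·(24−9)=75≡23 → X
S(18): 5·(18−9)=45≡19 → T
X(23): 5·(23−9)=70≡18 → S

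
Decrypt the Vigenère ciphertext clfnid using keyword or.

ourwum

Repeat the key across the ciphertext: ororor
c(2)−o(14): -12≡14 → o
l(11)−r(17): -6≡20 → u
f(5)−o(14): -9≡17 → r
n(13)−r(17): -4≡22 → w
i(8)−o(14): -6≡20 → u
d(3)−r(17): -14≡12 → m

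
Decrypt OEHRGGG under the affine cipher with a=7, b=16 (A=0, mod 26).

WCVPGGG

The inverse of 7 mod 26 is 15, since 7·15=105≡1. Apply D(y)=15·(y−16) mod 26:
O(14): 15·(14−16)=-30≡22 → W
E(4): 15·(4−16)=-180≡2 → C
H(7): 15·(7−16)=-135≡21 → V
R(17): 15·(17−16)=15 → P
G(6): 15·(6−16)=-150≡6 → G
G(6): 15·(6−16)=-150≡6 → G
G(6): 15·(6−16)=-150≡6 → G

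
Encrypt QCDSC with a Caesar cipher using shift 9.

ZLMBL

Q(16): 16+9=25 → Z
C(2): 2+9=11 → L
D(3): 3+9=12 → M
S(18): 18+9=27≡1 → B
C(2): 2+9=11 → L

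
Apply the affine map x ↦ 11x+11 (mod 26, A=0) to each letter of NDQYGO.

N(13): 11·13+11=154≡24 → Y
D(3): 11·3+11=44≡18 → S
Q(16): 11·16+11=187≡5 → F
Y(24): 11·24+11=275≡15 → P
G(6): 11·6+11=77≡25 → Z
O(14): 11·14+11=165≡9 → J

YSFPZJ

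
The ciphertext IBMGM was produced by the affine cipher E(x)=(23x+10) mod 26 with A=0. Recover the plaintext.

The inverse of 23 mod 26 is 17, since 23·17=391≡1. Apply D(y)=17·(y−10) mod 26:
I(8): 17·(8−10)=-34≡18 → S
B(1): 17·(1−10)=-153≡3 → D
M(12): 17·(12−10)=34≡8 → I
G(6): 17·(6−10)=-68≡10 → K
M(12): 17·(12−10)=34≡8 → I

SDIKI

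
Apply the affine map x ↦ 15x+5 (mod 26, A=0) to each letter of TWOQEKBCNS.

T(19): 15·19+5=290≡4 → E
W(22): 15·22+5=335≡23 → X
O(14): 15·14+5=215≡7 → H
Q(16): 15·16+5=245≡11 → L
E(4): 15·4+5=65≡13 → N
K(10): 15·10+5=155≡25 → Z
B(1): 15·1+5=20 → U
C(2): 15·2+5=35≡9 → J
N(13): 15·13+5=200≡18 → S
S(18): 15·18+5=275≡15 → P

EXHLNZUJSP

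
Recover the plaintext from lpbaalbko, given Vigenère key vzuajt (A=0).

Repeat the key across the ciphertext: vzuajtvzu
l(11)−v(21): -10≡16 → q
p(15)−z(25): -10≡16 → q
b(1)−u(20): -19≡7 → h
a(0)−a(0): 0 → a
a(0)−j(9): -9≡17 → r
l(11)−t(19): -8≡18 → s
b(1)−v(21): -20≡6 → g
k(10)−z(25): -15≡11 → l
o(14)−u(20): -6≡20 → u

qqharsglu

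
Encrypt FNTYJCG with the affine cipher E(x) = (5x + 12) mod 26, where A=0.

F(5): 5·5+12=37≡11 → L
N(13): 5·13+12=77≡25 → Z
T(19): 5·19+12=107≡3 → D
Y(24): 5·24+12=132≡2 → C
J(9): 5·9+12=57≡5 → F
C(2): 5·2+12=22 → W
G(6): 5·6+12=42≡16 → Q

LZDCFWQ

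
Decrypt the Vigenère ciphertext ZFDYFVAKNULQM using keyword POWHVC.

KRHRKTLWRNQOX

Repeat the key across the ciphertext: POWHVCPOWHVCP
Z(25)−P(15): 10 → K
F(5)−O(14): -9≡17 → R
D(3)−W(22): -19≡7 → H
Y(24)−H(7): 17 → R
F(5)−V(21): -16≡10 → K
V(21)−C(2): 19 → T
A(0)−P(15): -15≡11 → L
K(10)−O(14): -4≡22 → W
N(13)−W(22): -9≡17 → R
U(20)−H(7): 13 → N
L(11)−V(21): -10≡16 → Q
Q(16)−C(2): 14 → O
M(12)−P(15): -3≡23 → X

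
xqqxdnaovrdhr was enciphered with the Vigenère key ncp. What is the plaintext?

Repeat the key across the ciphertext: ncpncpncpncpn
x(23)−n(13): 10 → k
q(16)−c(2): 14 → o
q(16)−p(15): 1 → b
x(23)−n(13): 10 → k
d(3)−c(2): 1 → b
n(13)−p(15): -2≡24 → y
a(0)−n(13): -13≡13 → n
o(14)−c(2): 12 → m
v(21)−p(15): 6 → g
r(17)−n(13): 4 → e
d(3)−c(2): 1 → b
h(7)−p(15): -8≡18 → s
r(17)−n(13): 4 → e

kobkbynmgebse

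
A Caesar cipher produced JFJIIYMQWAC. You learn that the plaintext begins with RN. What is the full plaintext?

From the crib: J(9)−R(17)=-8≡18, so the shift is 18.
Subtract 18 from each ciphertext letter:
J(9): 9−18=-9≡17 → R
F(5): 5−18=-13≡13 → N
J(9): 9−18=-9≡17 → R
I(8): 8−18=-10≡16 → Q
I(8): 8−18=-10≡16 → Q
Y(24): 24−18=6 → G
M(12): 12−18=-6≡20 → U
Q(16): 16−18=-2≡24 → Y
W(22): 22−18=4 → E
A(0): 0−18=-18≡8 → I
C(2): 2−18=-16≡10 → K

RNRQQGUYEIK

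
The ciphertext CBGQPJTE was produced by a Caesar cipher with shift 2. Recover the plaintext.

C(2): 2−2=0 → A
B(1): 1−2=-1≡25 → Z
G(6): 6−2=4 → E
Q(16): 16−2=14 → O
P(15): 15−2=13 → N
J(9): 9−2=7 → H
T(19): 19−2=17 → R
E(4): 4−2=2 → C

AZEONHRC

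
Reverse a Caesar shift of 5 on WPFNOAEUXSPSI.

W(22): 22−5=17 → R
P(15): 15−5=10 → K
F(5): 5−5=0 → A
N(13): 13−5=8 → I
O(14): 14−5=9 → J
A(0): 0−5=-5≡21 → V
E(4): 4−5=-1≡25 → Z
U(20): 20−5=15 → P
X(23): 23−5=18 → S
S(18): 18−5=13 → N
P(15): 15−5=10 → K
S(18): 18−5=13 → N
I(8): 8−5=3 → D

RKAIJVZPSNKND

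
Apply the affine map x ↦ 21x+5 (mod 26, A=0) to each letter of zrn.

z(25): 21·25+5=530≡10 → k
r(17): 21·17+5=362≡24 → y
n(13): 21·13+5=278≡18 → s

kys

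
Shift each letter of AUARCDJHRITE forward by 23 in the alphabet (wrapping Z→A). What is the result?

A(0): 0+23=23 → X
U(20): 20+23=43≡17 → R
A(0): 0+23=23 → X
R(17): 17+23=40≡14 → O
C(2): 2+23=25 → Z
D(3): 3+23=26≡0 → A
J(9): 9+23=32≡6 → G
H(7): 7+23=30≡4 → E
R(17): 17+23=40≡14 → O
I(8): 8+23=31≡5 → F
T(19): 19+23=42≡16 → Q
E(4): 4+23=27≡1 → B

XRXOZAGEOFQB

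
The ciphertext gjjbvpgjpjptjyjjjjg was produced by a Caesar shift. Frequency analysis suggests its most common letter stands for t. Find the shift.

16

The most frequent ciphertext letter is j (appears 9 times).
j is position 9; t is position 19.
Shift = -10≡16.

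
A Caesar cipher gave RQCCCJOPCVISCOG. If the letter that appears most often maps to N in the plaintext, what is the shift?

The most frequent ciphertext letter is C (appears 5 times).
C is position 2; N is position 13.
Shift = -11≡15.

15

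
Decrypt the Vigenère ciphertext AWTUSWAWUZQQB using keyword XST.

DEAXADDEBCYXE

Repeat the key across the ciphertext: XSTXSTXSTXSTX
A(0)−X(23): -23≡3 → D
W(22)−S(18): 4 → E
T(19)−T(19): 0 → A
U(20)−X(23): -3≡23 → X
S(18)−S(18): 0 → A
W(22)−T(19): 3 → D
A(0)−X(23): -23≡3 → D
W(22)−S(18): 4 → E
U(20)−T(19): 1 → B
Z(25)−X(23): 2 → C
Q(16)−S(18): -2≡24 → Y
Q(16)−T(19): -3≡23 → X
B(1)−X(23): -22≡4 → E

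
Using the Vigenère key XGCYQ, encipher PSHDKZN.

Repeat the key across the message: XGCYQXG
P(15)+X(23): 38≡12 → M
S(18)+G(6): 24 → Y
H(7)+C(2): 9 → J
D(3)+Y(24): 27≡1 → B
K(10)+Q(16): 26≡0 → A
Z(25)+X(23): 48≡22 → W
N(13)+G(6): 19 → T

MYJBAWT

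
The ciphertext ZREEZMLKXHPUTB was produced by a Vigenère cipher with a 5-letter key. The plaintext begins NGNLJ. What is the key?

MLRTQ

Subtract each crib letter from the matching ciphertext letter (mod 26):
Z(25)−N(13)=12 → M
R(17)−G(6)=11 → L
E(4)−N(13)=-9≡17 → R
E(4)−L(11)=-7≡19 → T
Z(25)−J(9)=16 → Q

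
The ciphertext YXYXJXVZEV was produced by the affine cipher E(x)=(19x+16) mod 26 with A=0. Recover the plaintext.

The inverse of 19 mod 26 is 11, since 19·11=209≡1. Apply D(y)=11·(y−16) mod 26:
Y(24): 11·(24−16)=88≡10 → K
X(23): 11·(23−16)=77≡25 → Z
Y(24): 11·(24−16)=88≡10 → K
X(23): 11·(23−16)=77≡25 → Z
J(9): 11·(9−16)=-77≡1 → B
X(23): 11·(23−16)=77≡25 → Z
V(21): 11·(21−16)=55≡3 → D
Z(25): 11·(25−16)=99≡21 → V
E(4): 11·(4−16)=-132≡24 → Y
V(21): 11·(21−16)=55≡3 → D

KZKZBZDVYD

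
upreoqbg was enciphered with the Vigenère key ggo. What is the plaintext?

ojdyicva

Repeat the key across the ciphertext: ggoggogg
u(20)−g(6): 14 → o
p(15)−g(6): 9 → j
r(17)−o(14): 3 → d
e(4)−g(6): -2≡24 → y
o(14)−g(6): 8 → i
q(16)−o(14): 2 → c
b(1)−g(6): -5≡21 → v
g(6)−g(6): 0 → a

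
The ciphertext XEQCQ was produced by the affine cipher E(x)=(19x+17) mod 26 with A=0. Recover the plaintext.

The inverse of 19 mod 26 is 11, since 19·11=209≡1. Apply D(y)=11·(y−17) mod 26:
X(23): 11·(23−17)=66≡14 → O
E(4): 11·(4−17)=-143≡13 → N
Q(16): 11·(16−17)=-11≡15 → P
C(2): 11·(2−17)=-165≡17 → R
Q(16): 11·(16−17)=-11≡15 → P

ONPRP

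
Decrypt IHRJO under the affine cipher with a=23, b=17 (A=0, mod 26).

DMAUB

The inverse of 23 mod 26 is 17, since 23·17=391≡1. Apply D(y)=17·(y−17) mod 26:
I(8): 17·(8−17)=-153≡3 → D
H(7): 17·(7−17)=-170≡12 → M
R(17): 17·(17−17)=0 → A
J(9): 17·(9−17)=-136≡20 → U
O(14): 17·(14−17)=-51≡1 → B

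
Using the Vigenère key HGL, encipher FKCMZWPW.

Repeat the key across the message: HGLHGLHG
F(5)+H(7): 12 → M
K(10)+G(6): 16 → Q
C(2)+L(11): 13 → N
M(12)+H(7): 19 → T
Z(25)+G(6): 31≡5 → F
W(22)+L(11): 33≡7 → H
P(15)+H(7): 22 → W
W(22)+G(6): 28≡2 → C

MQNTFHWC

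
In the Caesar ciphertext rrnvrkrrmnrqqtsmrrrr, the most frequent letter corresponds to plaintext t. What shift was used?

The most frequent ciphertext letter is r (appears 10 times).
r is position 17; t is position 19.
Shift = -2≡24.

24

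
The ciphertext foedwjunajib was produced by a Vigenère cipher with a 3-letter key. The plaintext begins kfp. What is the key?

Subtract each crib letter from the matching ciphertext letter (mod 26):
f(5)−k(10)=-5≡21 → v
o(14)−f(5)=9 → j
e(4)−p(15)=-11≡15 → p

vjp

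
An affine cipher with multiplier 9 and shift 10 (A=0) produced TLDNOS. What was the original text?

The inverse of 9 mod 26 is 3, since 9·3=27≡1. Apply D(y)=3·(y−10) mod 26:
T(19): 3·(19−10)=27≡1 → B
L(11): 3·(11−10)=3 → D
D(3): 3·(3−10)=-21≡5 → F
N(13): 3·(13−10)=9 → J
O(14): 3·(14−10)=12 → M
S(18): 3·(18−10)=24 → Y

BDFJMY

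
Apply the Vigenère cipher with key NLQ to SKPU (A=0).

FVFH

Repeat the key across the message: NLQN
S(18)+N(13): 31≡5 → F
K(10)+L(11): 21 → V
P(15)+Q(16): 31≡5 → F
U(20)+N(13): 33≡7 → H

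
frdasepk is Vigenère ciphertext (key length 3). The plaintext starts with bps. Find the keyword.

Subtract each crib letter from the matching ciphertext letter (mod 26):
f(5)−b(1)=4 → e
r(17)−p(15)=2 → c
d(3)−s(18)=-15≡11 → l

ecl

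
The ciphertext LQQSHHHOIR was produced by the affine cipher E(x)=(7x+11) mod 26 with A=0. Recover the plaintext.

AXXBSSSTHM

The inverse of 7 mod 26 is 15, since 7·15=105≡1. Apply D(y)=15·(y−11) mod 26:
L(11): 15·(11−11)=0 → A
Q(16): 15·(16−11)=75≡23 → X
Q(16): 15·(16−11)=75≡23 → X
S(18): 15·(18−11)=105≡1 → B
H(7): 15·(7−11)=-60≡18 → S
H(7): 15·(7−11)=-60≡18 → S
H(7): 15·(7−11)=-60≡18 → S
O(14): 15·(14−11)=45≡19 → T
I(8): 15·(8−11)=-45≡7 → H
R(17): 15·(17−11)=90≡12 → M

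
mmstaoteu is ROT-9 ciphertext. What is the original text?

m(12): 12−9=3 → d
m(12): 12−9=3 → d
s(18): 18−9=9 → j
t(19): 19−9=10 → k
a(0): 0−9=-9≡17 → r
o(14): 14−9=5 → f
t(19): 19−9=10 → k
e(4): 4−9=-5≡21 → v
u(20): 20−9=11 → l

ddjkrfkvl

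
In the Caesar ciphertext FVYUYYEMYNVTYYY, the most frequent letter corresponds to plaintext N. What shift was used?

The most frequent ciphertext letter is Y (appears 7 times).
Y is position 24; N is position 13.
Shift = 11.

11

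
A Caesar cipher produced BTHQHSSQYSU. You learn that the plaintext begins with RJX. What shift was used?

10

From the crib: B(1)−R(17)=-16≡10, so the shift is 10.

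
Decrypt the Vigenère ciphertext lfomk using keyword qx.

Repeat the key across the ciphertext: qxqxq
l(11)−q(16): -5≡21 → v
f(5)−x(23): -18≡8 → i
o(14)−q(16): -2≡24 → y
m(12)−x(23): -11≡15 → p
k(10)−q(16): -6≡20 → u

viypu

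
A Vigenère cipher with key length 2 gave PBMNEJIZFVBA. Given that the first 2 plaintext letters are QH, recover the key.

Subtract each crib letter from the matching ciphertext letter (mod 26):
P(15)−Q(16)=-1≡25 → Z
B(1)−H(7)=-6≡20 → U

ZU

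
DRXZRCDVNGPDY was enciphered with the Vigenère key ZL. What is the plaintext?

Repeat the key across the ciphertext: ZLZLZLZLZLZLZ
D(3)−Z(25): -22≡4 → E
R(17)−L(11): 6 → G
X(23)−Z(25): -2≡24 → Y
Z(25)−L(11): 14 → O
R(17)−Z(25): -8≡18 → S
C(2)−L(11): -9≡17 → R
D(3)−Z(25): -22≡4 → E
V(21)−L(11): 10 → K
N(13)−Z(25): -12≡14 → O
G(6)−L(11): -5≡21 → V
P(15)−Z(25): -10≡16 → Q
D(3)−L(11): -8≡18 → S
Y(24)−Z(25): -1≡25 → Z

EGYOSREKOVQSZ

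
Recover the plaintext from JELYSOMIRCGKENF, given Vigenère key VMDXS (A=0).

OSIBATAFUKLYBQN

Repeat the key across the ciphertext: VMDXSVMDXSVMDXS
J(9)−V(21): -12≡14 → O
E(4)−M(12): -8≡18 → S
L(11)−D(3): 8 → I
Y(24)−X(23): 1 → B
S(18)−S(18): 0 → A
O(14)−V(21): -7≡19 → T
M(12)−M(12): 0 → A
I(8)−D(3): 5 → F
R(17)−X(23): -6≡20 → U
C(2)−S(18): -16≡10 → K
G(6)−V(21): -15≡11 → L
K(10)−M(12): -2≡24 → Y
E(4)−D(3): 1 → B
N(13)−X(23): -10≡16 → Q
F(5)−S(18): -13≡13 → N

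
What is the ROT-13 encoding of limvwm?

yvzijz

l(11): 11+13=24 → y
i(8): 8+13=21 → v
m(12): 12+13=25 → z
v(21): 21+13=34≡8 → i
w(22): 22+13=35≡9 → j
m(12): 12+13=25 → z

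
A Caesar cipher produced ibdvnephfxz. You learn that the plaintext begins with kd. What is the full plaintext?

From the crib: i(8)−k(10)=-2≡24, so the shift is 24.
Subtract 24 from each ciphertext letter:
i(8): 8−24=-16≡10 → k
b(1): 1−24=-23≡3 → d
d(3): 3−24=-21≡5 → f
v(21): 21−24=-3≡23 → x
n(13): 13−24=-11≡15 → p
e(4): 4−24=-20≡6 → g
p(15): 15−24=-9≡17 → r
h(7): 7−24=-17≡9 → j
f(5): 5−24=-19≡7 → h
x(23): 23−24=-1≡25 → z
z(25): 25−24=1 → b

kdfxpgrjhzb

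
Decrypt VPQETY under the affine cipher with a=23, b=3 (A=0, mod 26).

The inverse of 23 mod 26 is 17, since 23·17=391≡1. Apply D(y)=17·(y−3) mod 26:
V(21): 17·(21−3)=306≡20 → U
P(15): 17·(15−3)=204≡22 → W
Q(16): 17·(16−3)=221≡13 → N
E(4): 17·(4−3)=17 → R
T(19): 17·(19−3)=272≡12 → M
Y(24): 17·(24−3)=357≡19 → T

UWNRMT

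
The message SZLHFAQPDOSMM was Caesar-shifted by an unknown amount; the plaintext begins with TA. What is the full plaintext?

TAMIGBRQEPTNN

From the crib: S(18)−T(19)=-1≡25, so the shift is 25.
Subtract 25 from each ciphertext letter:
S(18): 18−25=-7≡19 → T
Z(25): 25−25=0 → A
L(11): 11−25=-14≡12 → M
H(7): 7−25=-18≡8 → I
F(5): 5−25=-20≡6 → G
A(0): 0−25=-25≡1 → B
Q(16): 16−25=-9≡17 → R
P(15): 15−25=-10≡16 → Q
D(3): 3−25=-22≡4 → E
O(14): 14−25=-11≡15 → P
S(18): 18−25=-7≡19 → T
M(12): 12−25=-13≡13 → N
M(12): 12−25=-13≡13 → N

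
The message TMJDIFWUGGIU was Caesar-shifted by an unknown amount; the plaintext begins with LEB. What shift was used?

8

From the crib: T(19)−L(11)=8, so the shift is 8.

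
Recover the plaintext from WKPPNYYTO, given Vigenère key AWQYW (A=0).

Repeat the key across the ciphertext: AWQYWAWQY
W(22)−A(0): 22 → W
K(10)−W(22): -12≡14 → O
P(15)−Q(16): -1≡25 → Z
P(15)−Y(24): -9≡17 → R
N(13)−W(22): -9≡17 → R
Y(24)−A(0): 24 → Y
Y(24)−W(22): 2 → C
T(19)−Q(16): 3 → D
O(14)−Y(24): -10≡16 → Q

WOZRRYCDQ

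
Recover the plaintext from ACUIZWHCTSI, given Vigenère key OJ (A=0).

Repeat the key across the ciphertext: OJOJOJOJOJO
A(0)−O(14): -14≡12 → M
C(2)−J(9): -7≡19 → T
U(20)−O(14): 6 → G
I(8)−J(9): -1≡25 → Z
Z(25)−O(14): 11 → L
W(22)−J(9): 13 → N
H(7)−O(14): -7≡19 → T
C(2)−J(9): -7≡19 → T
T(19)−O(14): 5 → F
S(18)−J(9): 9 → J
I(8)−O(14): -6≡20 → U

MTGZLNTTFJU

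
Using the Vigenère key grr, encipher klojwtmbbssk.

qcfpnksssyjb

Repeat the key across the message: grrgrrgrrgrr
k(10)+g(6): 16 → q
l(11)+r(17): 28≡2 → c
o(14)+r(17): 31≡5 → f
j(9)+g(6): 15 → p
w(22)+r(17): 39≡13 → n
t(19)+r(17): 36≡10 → k
m(12)+g(6): 18 → s
b(1)+r(17): 18 → s
b(1)+r(17): 18 → s
s(18)+g(6): 24 → y
s(18)+r(17): 35≡9 → j
k(10)+r(17): 27≡1 → b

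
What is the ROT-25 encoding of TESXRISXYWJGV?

T(19): 19+25=44≡18 → S
E(4): 4+25=29≡3 → D
S(18): 18+25=43≡17 → R
X(23): 23+25=48≡22 → W
R(17): 17+25=42≡16 → Q
I(8): 8+25=33≡7 → H
S(18): 18+25=43≡17 → R
X(23): 23+25=48≡22 → W
Y(24): 24+25=49≡23 → X
W(22): 22+25=47≡21 → V
J(9): 9+25=34≡8 → I
G(6): 6+25=31≡5 → F
V(21): 21+25=46≡20 → U

SDRWQHRWXVIFU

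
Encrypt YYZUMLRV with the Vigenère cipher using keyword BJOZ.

ZHNTNUFU

Repeat the key across the message: BJOZBJOZ
Y(24)+B(1): 25 → Z
Y(24)+J(9): 33≡7 → H
Z(25)+O(14): 39≡13 → N
U(20)+Z(25): 45≡19 → T
M(12)+B(1): 13 → N
L(11)+J(9): 20 → U
R(17)+O(14): 31≡5 → F
V(21)+Z(25): 46≡20 → U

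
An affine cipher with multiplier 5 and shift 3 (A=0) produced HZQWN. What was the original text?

The inverse of 5 mod 26 is 21, since 5·21=105≡1. Apply D(y)=21·(y−3) mod 26:
H(7): 21·(7−3)=84≡6 → G
Z(25): 21·(25−3)=462≡20 → U
Q(16): 21·(16−3)=273≡13 → N
W(22): 21·(22−3)=399≡9 → J
N(13): 21·(13−3)=210≡2 → C

GUNJC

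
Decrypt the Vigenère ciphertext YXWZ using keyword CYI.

Repeat the key across the ciphertext: CYIC
Y(24)−C(2): 22 → W
X(23)−Y(24): -1≡25 → Z
W(22)−I(8): 14 → O
Z(25)−C(2): 23 → X

WZOX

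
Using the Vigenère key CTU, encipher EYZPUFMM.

GRTRNZOF

Repeat the key across the message: CTUCTUCT
E(4)+C(2): 6 → G
Y(24)+T(19): 43≡17 → R
Z(25)+U(20): 45≡19 → T
P(15)+C(2): 17 → R
U(20)+T(19): 39≡13 → N
F(5)+U(20): 25 → Z
M(12)+C(2): 14 → O
M(12)+T(19): 31≡5 → F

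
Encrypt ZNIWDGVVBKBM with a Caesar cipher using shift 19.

SGBPWZOOUDUF

Z(25): 25+19=44≡18 → S
N(13): 13+19=32≡6 → G
I(8): 8+19=27≡1 → B
W(22): 22+19=41≡15 → P
D(3): 3+19=22 → W
G(6): 6+19=25 → Z
V(21): 21+19=40≡14 → O
V(21): 21+19=40≡14 → O
B(1): 1+19=20 → U
K(10): 10+19=29≡3 → D
B(1): 1+19=20 → U
M(12): 12+19=31≡5 → F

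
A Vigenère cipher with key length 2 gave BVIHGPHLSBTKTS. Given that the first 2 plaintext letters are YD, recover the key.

Subtract each crib letter from the matching ciphertext letter (mod 26):
B(1)−Y(24)=-23≡3 → D
V(21)−D(3)=18 → S

DS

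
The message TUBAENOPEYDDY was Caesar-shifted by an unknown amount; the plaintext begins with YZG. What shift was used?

From the crib: T(19)−Y(24)=-5≡21, so the shift is 21.

21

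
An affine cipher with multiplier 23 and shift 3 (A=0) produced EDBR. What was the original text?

The inverse of 23 mod 26 is 17, since 23·17=391≡1. Apply D(y)=17·(y−3) mod 26:
E(4): 17·(4−3)=17 → R
D(3): 17·(3−3)=0 → A
B(1): 17·(1−3)=-34≡18 → S
R(17): 17·(17−3)=238≡4 → E

RASE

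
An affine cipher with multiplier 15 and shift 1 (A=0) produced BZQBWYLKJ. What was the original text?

AMBARFSLE

The inverse of 15 mod 26 is 7, since 15·7=105≡1. Apply D(y)=7·(y−1) mod 26:
B(1): 7·(1−1)=0 → A
Z(25): 7·(25−1)=168≡12 → M
Q(16): 7·(16−1)=105≡1 → B
B(1): 7·(1−1)=0 → A
W(22): 7·(22−1)=147≡17 → R
Y(24): 7·(24−1)=161≡5 → F
L(11): 7·(11−1)=70≡18 → S
K(10): 7·(10−1)=63≡11 → L
J(9): 7·(9−1)=56≡4 → E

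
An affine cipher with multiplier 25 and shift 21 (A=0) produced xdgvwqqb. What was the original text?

The inverse of 25 mod 26 is 25, since 25·25=625≡1. Apply D(y)=25·(y−21) mod 26:
x(23): 25·(23−21)=50≡24 → y
d(3): 25·(3−21)=-450≡18 → s
g(6): 25·(6−21)=-375≡15 → p
v(21): 25·(21−21)=0 → a
w(22): 25·(22−21)=25 → z
q(16): 25·(16−21)=-125≡5 → f
q(16): 25·(16−21)=-125≡5 → f
b(1): 25·(1−21)=-500≡20 → u

yspazffu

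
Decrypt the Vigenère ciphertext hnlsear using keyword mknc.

Repeat the key across the ciphertext: mkncmkn
h(7)−m(12): -5≡21 → v
n(13)−k(10): 3 → d
l(11)−n(13): -2≡24 → y
s(18)−c(2): 16 → q
e(4)−m(12): -8≡18 → s
a(0)−k(10): -10≡16 → q
r(17)−n(13): 4 → e

vdyqsqe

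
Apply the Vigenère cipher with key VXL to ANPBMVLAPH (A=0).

VKAWJGGXAC

Repeat the key across the message: VXLVXLVXLV
A(0)+V(21): 21 → V
N(13)+X(23): 36≡10 → K
P(15)+L(11): 26≡0 → A
B(1)+V(21): 22 → W
M(12)+X(23): 35≡9 → J
V(21)+L(11): 32≡6 → G
L(11)+V(21): 32≡6 → G
A(0)+X(23): 23 → X
P(15)+L(11): 26≡0 → A
H(7)+V(21): 28≡2 → C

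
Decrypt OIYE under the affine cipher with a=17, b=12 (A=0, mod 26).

UMQY

The inverse of 17 mod 26 is 23, since 17·23=391≡1. Apply D(y)=23·(y−12) mod 26:
O(14): 23·(14−12)=46≡20 → U
I(8): 23·(8−12)=-92≡12 → M
Y(24): 23·(24−12)=276≡16 → Q
E(4): 23·(4−12)=-184≡24 → Y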